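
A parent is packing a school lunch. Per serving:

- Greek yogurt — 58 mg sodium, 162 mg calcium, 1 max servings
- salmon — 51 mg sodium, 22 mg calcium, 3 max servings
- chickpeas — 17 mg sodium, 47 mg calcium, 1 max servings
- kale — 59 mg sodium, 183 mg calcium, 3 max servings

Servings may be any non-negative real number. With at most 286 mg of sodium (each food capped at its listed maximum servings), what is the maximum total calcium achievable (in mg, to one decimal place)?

Calcium per mg sodium: kale 3.102, Greek yogurt 2.793, chickpeas 2.765, salmon 0.4314.
Take 3 servings of kale: uses 177 mg sodium, +549.0 mg calcium (running total 549.0 mg).
Take 1 serving of Greek yogurt: uses 58 mg sodium, +162.0 mg calcium (running total 711.0 mg).
Take 1 serving of chickpeas: uses 17 mg sodium, +47.0 mg calcium (running total 758.0 mg).
Take 0.6667 servings of salmon: uses 34 mg sodium, +14.7 mg calcium (running total 772.7 mg).
Filling greedily by calcium-per-mg sodium is optimal for one linear limit, giving 772.7 mg.

772.7 mg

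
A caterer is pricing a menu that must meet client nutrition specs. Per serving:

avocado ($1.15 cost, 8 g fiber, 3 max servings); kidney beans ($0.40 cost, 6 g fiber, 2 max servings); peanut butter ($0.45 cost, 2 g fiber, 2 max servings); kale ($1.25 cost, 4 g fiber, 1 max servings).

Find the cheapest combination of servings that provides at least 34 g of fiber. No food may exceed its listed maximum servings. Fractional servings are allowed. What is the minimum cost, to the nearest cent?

$3.96

Cost per g of fiber: kidney beans $0.0667, avocado $0.1437, peanut butter $0.2250, kale $0.3125.
Take 2 servings of kidney beans: +12.0 g fiber for $0.80 (total $0.80, still need 22.0 g).
Take 2.75 servings of avocado: +22.0 g fiber for $3.16 (total $3.96, still need 0.0 g).
Greedy by cheapest-per-g is optimal for a single linear constraint, so the minimum cost is $3.96.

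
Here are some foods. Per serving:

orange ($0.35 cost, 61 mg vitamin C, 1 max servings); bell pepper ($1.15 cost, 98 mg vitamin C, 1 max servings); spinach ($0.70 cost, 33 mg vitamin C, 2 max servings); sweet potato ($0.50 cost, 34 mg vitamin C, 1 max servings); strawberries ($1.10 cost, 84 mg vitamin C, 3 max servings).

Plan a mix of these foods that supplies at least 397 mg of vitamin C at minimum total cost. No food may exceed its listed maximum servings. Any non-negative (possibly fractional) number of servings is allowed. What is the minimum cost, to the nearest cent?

Cost per mg of vitamin C: orange $0.0057, bell pepper $0.0117, strawberries $0.0131, sweet potato $0.0147, spinach $0.0212.
Take 1 serving of orange: +61.0 mg vitamin C for $0.35 (total $0.35, still need 336.0 mg).
Take 1 serving of bell pepper: +98.0 mg vitamin C for $1.15 (total $1.50, still need 238.0 mg).
Take 2.833 servings of strawberries: +238.0 mg vitamin C for $3.12 (total $4.62, still need 0.0 mg).
Filling from the cheapest source first is optimal under one linear minimum: $4.62.

$4.62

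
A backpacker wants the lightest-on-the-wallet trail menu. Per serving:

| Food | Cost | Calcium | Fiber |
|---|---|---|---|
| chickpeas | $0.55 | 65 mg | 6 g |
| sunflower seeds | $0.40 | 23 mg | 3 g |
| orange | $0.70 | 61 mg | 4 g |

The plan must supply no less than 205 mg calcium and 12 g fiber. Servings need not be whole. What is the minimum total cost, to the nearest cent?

$1.73

A basic optimal solution has at most two foods positive. Try each food alone and each pair with both targets met exactly.
chickpeas only: max(205/65, 12/6) = 3.154 servings → $1.73.
sunflower seeds only: max(205/23, 12/3) = 8.913 servings → $3.57.
orange only: max(205/61, 12/4) = 3.361 servings → $2.35.
chickpeas + sunflower seeds: intersection lies outside the first quadrant.
chickpeas + orange: intersection lies outside the first quadrant.
sunflower seeds + orange: intersection lies outside the first quadrant.
So the least-cost plan costs $1.73.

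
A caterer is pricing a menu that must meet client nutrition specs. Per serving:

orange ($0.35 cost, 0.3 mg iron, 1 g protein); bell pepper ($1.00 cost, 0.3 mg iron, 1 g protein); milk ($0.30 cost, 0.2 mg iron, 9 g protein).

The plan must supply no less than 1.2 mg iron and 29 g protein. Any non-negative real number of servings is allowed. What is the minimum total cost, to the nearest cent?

$1.60

Two binding constraints pin down two serving amounts, so the optimal mix uses at most two foods. The candidates are each food alone (scaled to the tighter of iron/protein) and each pair with both constraints tight.
orange only: max(1.2/0.3, 29/1) = 29 servings → $10.15.
bell pepper only: max(1.2/0.3, 29/1) = 29 servings → $29.00.
milk only: max(1.2/0.2, 29/9) = 6 servings → $1.80.
orange + bell pepper (both tight): parallel constraints — no distinct corner.
orange + milk with both tight: 2 servings and 3 servings → $1.60.
bell pepper + milk with both tight: 2 servings and 3 servings → $2.90.
So the least-cost plan costs $1.60.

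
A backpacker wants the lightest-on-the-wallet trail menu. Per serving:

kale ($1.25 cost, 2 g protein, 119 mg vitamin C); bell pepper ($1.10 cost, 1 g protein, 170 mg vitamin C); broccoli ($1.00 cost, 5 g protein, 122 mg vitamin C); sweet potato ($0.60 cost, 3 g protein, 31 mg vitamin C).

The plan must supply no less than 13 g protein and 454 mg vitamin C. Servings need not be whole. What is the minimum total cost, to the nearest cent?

The cheapest plan sits at a corner of the feasible region — with two constraints it uses at most two foods.
kale only: max(13/2, 454/119) = 6.5 servings → $8.12.
bell pepper only: max(13/1, 454/170) = 13 servings → $14.30.
broccoli only: max(13/5, 454/122) = 3.721 servings → $3.72.
sweet potato only: max(13/3, 454/31) = 14.65 servings → $8.79.
kale + bell pepper with both targets exact would need a negative amount; discard.
kale + broccoli with both tight: 1.949 servings and 1.821 servings → $4.26.
kale + sweet potato with both tight: 3.251 servings and 2.166 servings → $5.36.
bell pepper + broccoli with both tight: 0.9396 servings and 2.412 servings → $3.45.
bell pepper + sweet potato with both tight: 2.002 servings and 3.666 servings → $4.40.
broccoli + sweet potato with both targets exact would need a negative amount; discard.
The minimum over all feasible corners is $3.45.

$3.45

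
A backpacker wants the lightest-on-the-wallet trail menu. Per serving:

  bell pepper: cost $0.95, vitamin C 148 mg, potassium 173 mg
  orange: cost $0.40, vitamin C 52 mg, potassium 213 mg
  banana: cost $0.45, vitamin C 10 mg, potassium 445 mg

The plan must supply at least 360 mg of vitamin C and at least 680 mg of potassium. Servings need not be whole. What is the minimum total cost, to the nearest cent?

$2.42

With two linear requirements the optimum uses one or two foods; enumerate the corners.
bell pepper only: max(360/148, 680/173) = 3.931 servings → $3.73.
orange only: max(360/52, 680/213) = 6.923 servings → $2.77.
banana only: max(360/10, 680/445) = 36 servings → $16.20.
bell pepper + orange with both tight: 1.834 servings and 1.703 servings → $2.42.
bell pepper + banana with both tight: 2.392 servings and 0.5982 servings → $2.54.
orange + banana: intersection lies outside the first quadrant.
Cheapest feasible corner: $2.42.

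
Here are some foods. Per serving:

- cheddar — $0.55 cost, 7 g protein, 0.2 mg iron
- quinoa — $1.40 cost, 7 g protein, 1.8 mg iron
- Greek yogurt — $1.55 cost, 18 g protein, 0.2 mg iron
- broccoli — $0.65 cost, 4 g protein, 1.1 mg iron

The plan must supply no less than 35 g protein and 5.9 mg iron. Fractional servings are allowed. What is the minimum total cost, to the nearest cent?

Compare the cost at each extreme point of the feasible region.
cheddar only: max(35/7, 5.9/0.2) = 29.5 servings → $16.23.
quinoa only: max(35/7, 5.9/1.8) = 5 servings → $7.00.
Greek yogurt only: max(35/18, 5.9/0.2) = 29.5 servings → $45.73.
broccoli only: max(35/4, 5.9/1.1) = 8.75 servings → $5.69.
cheddar + quinoa with both tight: 1.938 servings and 3.062 servings → $5.35.
cheddar + Greek yogurt with both targets exact would need a negative amount; discard.
cheddar + broccoli with both tight: 2.159 servings and 4.971 servings → $4.42.
quinoa + Greek yogurt with both tight: 3.2 servings and 0.7 servings → $5.57.
quinoa + broccoli: intersection lies outside the first quadrant.
Greek yogurt + broccoli with both tight: 0.7842 servings and 5.221 servings → $4.61.
The minimum over all feasible corners is $4.42.

$4.42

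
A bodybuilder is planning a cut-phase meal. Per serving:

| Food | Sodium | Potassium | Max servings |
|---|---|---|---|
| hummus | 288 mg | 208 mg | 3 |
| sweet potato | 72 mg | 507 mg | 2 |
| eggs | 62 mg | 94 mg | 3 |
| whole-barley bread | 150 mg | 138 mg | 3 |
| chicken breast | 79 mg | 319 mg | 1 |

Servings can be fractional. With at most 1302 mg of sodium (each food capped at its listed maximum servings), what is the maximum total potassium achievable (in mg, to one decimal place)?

2348.9 mg

Potassium per mg sodium: sweet potato 7.042, chicken breast 4.038, eggs 1.516, whole-barley bread 0.92, hummus 0.7222.
Take 2 servings of sweet potato: uses 144 mg sodium, +1014.0 mg potassium (running total 1014.0 mg).
Take 1 serving of chicken breast: uses 79 mg sodium, +319.0 mg potassium (running total 1333.0 mg).
Take 3 servings of eggs: uses 186 mg sodium, +282.0 mg potassium (running total 1615.0 mg).
Take 3 servings of whole-barley bread: uses 450 mg sodium, +414.0 mg potassium (running total 2029.0 mg).
Take 1.538 servings of hummus: uses 443 mg sodium, +319.9 mg potassium (running total 2348.9 mg).
Greedy by best ratio exhausts the sodium allowance optimally: 2348.9 mg.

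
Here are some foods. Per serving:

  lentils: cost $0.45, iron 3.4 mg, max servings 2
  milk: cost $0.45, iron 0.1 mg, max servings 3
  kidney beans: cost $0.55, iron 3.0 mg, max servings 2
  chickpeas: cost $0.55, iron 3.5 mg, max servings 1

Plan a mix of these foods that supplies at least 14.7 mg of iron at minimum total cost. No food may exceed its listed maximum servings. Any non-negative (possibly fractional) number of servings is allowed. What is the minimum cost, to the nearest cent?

$2.26

Cost per mg of iron: lentils $0.1324, chickpeas $0.1571, kidney beans $0.1833, milk $4.5000.
Take 2 servings of lentils: +6.8 mg iron for $0.90 (total $0.90, still need 7.9 mg).
Take 1 serving of chickpeas: +3.5 mg iron for $0.55 (total $1.45, still need 4.4 mg).
Take 1.467 servings of kidney beans: +4.4 mg iron for $0.81 (total $2.26, still need 0.0 mg).
Greedy by cheapest-per-mg is optimal for a single linear constraint, so the minimum cost is $2.26.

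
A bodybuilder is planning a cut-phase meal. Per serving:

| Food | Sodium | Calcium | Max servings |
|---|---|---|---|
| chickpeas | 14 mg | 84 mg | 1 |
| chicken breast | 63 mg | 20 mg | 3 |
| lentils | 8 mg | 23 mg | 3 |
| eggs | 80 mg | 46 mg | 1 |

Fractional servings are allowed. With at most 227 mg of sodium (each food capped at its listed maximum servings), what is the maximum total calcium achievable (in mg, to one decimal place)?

233.6 mg

Calcium per mg sodium: chickpeas 6, lentils 2.875, eggs 0.575, chicken breast 0.3175.
Take 1 serving of chickpeas: uses 14 mg sodium, +84.0 mg calcium (running total 84.0 mg).
Take 3 servings of lentils: uses 24 mg sodium, +69.0 mg calcium (running total 153.0 mg).
Take 1 serving of eggs: uses 80 mg sodium, +46.0 mg calcium (running total 199.0 mg).
Take 1.73 servings of chicken breast: uses 109 mg sodium, +34.6 mg calcium (running total 233.6 mg).
Greedy by best ratio exhausts the sodium allowance optimally: 233.6 mg.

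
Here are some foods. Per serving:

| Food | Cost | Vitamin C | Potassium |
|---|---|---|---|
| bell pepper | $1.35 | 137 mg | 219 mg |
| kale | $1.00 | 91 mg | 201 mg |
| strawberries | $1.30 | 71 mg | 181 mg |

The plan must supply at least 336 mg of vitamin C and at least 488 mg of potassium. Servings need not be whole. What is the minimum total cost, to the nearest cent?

$3.31

Compare the cost at each extreme point of the feasible region.
bell pepper only: max(336/137, 488/219) = 2.453 servings → $3.31.
kale only: max(336/91, 488/201) = 3.692 servings → $3.69.
strawberries only: max(336/71, 488/181) = 4.732 servings → $6.15.
bell pepper + kale with both targets exact would need a negative amount; discard.
bell pepper + strawberries: intersection lies outside the first quadrant.
kale + strawberries with both targets exact would need a negative amount; discard.
The minimum over all feasible corners is $3.31.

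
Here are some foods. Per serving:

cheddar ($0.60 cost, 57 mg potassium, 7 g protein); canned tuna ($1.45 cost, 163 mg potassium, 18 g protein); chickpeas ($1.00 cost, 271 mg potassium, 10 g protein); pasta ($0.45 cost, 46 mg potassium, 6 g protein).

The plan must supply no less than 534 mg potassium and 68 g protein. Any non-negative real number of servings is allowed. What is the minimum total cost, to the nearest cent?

$5.12

An LP optimum is at a vertex; with two nutrient constraints at most two foods are used. Check each candidate.
cheddar only: max(534/57, 68/7) = 9.714 servings → $5.83.
canned tuna only: max(534/163, 68/18) = 3.778 servings → $5.48.
chickpeas only: max(534/271, 68/10) = 6.8 servings → $6.80.
pasta only: max(534/46, 68/6) = 11.61 servings → $5.22.
cheddar + canned tuna with both targets exact would need a negative amount; discard.
cheddar + chickpeas: the both-tight solution has a negative serving — not a feasible corner.
cheddar + pasta with both tight: 3.8 servings and 6.9 servings → $5.38.
canned tuna + chickpeas: the both-tight solution has a negative serving — not a feasible corner.
canned tuna + pasta with both tight: 0.5067 servings and 9.813 servings → $5.15.
chickpeas + pasta with both tight: 0.06518 servings and 11.22 servings → $5.12.
Cheapest feasible corner: $5.12.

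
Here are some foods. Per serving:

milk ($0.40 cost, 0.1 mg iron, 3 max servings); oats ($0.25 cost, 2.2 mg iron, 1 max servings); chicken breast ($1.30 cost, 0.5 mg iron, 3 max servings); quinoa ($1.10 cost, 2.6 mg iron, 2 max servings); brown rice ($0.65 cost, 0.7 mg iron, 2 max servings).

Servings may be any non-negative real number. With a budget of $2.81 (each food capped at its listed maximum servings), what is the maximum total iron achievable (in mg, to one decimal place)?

Iron per dollar: oats 8.8, quinoa 2.364, brown rice 1.077, chicken breast 0.3846, milk 0.25.
Take 1 serving of oats: spends $0.25, +2.2 mg iron (running total 2.2 mg).
Take 2 servings of quinoa: spends $2.20, +5.2 mg iron (running total 7.4 mg).
Take 0.5538 servings of brown rice: spends $0.36, +0.4 mg iron (running total 7.8 mg).
Greedy by best ratio exhausts the cost allowance optimally: 7.8 mg.

7.8 mg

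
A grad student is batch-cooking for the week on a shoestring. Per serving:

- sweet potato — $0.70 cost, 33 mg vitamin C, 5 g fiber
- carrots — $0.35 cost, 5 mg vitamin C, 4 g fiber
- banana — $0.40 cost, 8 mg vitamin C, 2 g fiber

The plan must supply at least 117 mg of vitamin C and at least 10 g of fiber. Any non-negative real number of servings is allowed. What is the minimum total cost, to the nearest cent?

Two binding constraints pin down two serving amounts, so the optimal mix uses at most two foods. The candidates are each food alone (scaled to the tighter of vitamin C/fiber) and each pair with both constraints tight.
sweet potato only: max(117/33, 10/5) = 3.545 servings → $2.48.
carrots only: max(117/5, 10/4) = 23.4 servings → $8.19.
banana only: max(117/8, 10/2) = 14.62 servings → $5.85.
sweet potato + carrots: intersection lies outside the first quadrant.
sweet potato + banana: the both-tight solution has a negative serving — not a feasible corner.
carrots + banana: the both-tight solution has a negative serving — not a feasible corner.
Cheapest feasible corner: $2.48.

$2.48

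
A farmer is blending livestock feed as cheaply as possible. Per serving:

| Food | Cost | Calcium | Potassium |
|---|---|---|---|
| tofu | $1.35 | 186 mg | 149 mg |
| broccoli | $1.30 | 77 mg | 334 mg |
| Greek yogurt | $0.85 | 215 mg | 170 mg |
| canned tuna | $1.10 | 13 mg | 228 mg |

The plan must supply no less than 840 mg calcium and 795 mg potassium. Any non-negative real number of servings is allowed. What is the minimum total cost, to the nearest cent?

Two binding constraints pin down two serving amounts, so the optimal mix uses at most two foods. The candidates are each food alone (scaled to the tighter of calcium/potassium) and each pair with both constraints tight.
tofu only: max(840/186, 795/149) = 5.336 servings → $7.20.
broccoli only: max(840/77, 795/334) = 10.91 servings → $14.18.
Greek yogurt only: max(840/215, 795/170) = 4.676 servings → $3.98.
canned tuna only: max(840/13, 795/228) = 64.62 servings → $71.08.
tofu + broccoli with both tight: 4.331 servings and 0.4484 servings → $6.43.
tofu + Greek yogurt: intersection lies outside the first quadrant.
tofu + canned tuna with both tight: 4.477 servings and 0.5611 servings → $6.66.
broccoli + Greek yogurt with both tight: 0.479 servings and 3.735 servings → $3.80.
broccoli + canned tuna with both targets exact would need a negative amount; discard.
Greek yogurt + canned tuna with both tight: 3.871 servings and 0.6008 servings → $3.95.
So the least-cost plan costs $3.80.

$3.80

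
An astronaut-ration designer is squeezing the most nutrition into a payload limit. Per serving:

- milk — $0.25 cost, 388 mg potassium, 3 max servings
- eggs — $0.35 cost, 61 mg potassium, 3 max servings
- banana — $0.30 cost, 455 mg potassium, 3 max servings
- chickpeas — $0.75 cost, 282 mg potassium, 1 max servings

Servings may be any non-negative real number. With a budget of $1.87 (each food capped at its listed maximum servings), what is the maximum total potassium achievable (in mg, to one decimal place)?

Potassium per dollar: milk 1552, banana 1517, chickpeas 376, eggs 174.3.
Take 3 servings of milk: spends $0.75, +1164.0 mg potassium (running total 1164.0 mg).
Take 3 servings of banana: spends $0.90, +1365.0 mg potassium (running total 2529.0 mg).
Take 0.2933 servings of chickpeas: spends $0.22, +82.7 mg potassium (running total 2611.7 mg).
Filling greedily by potassium-per-dollar is optimal for one linear limit, giving 2611.7 mg.

2611.7 mg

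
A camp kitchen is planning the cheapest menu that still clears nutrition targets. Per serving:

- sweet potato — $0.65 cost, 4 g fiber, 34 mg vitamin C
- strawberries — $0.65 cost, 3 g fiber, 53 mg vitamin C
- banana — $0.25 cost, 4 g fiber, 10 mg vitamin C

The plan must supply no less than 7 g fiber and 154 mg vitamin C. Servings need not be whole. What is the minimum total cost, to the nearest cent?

With two linear requirements the optimum uses one or two foods; enumerate the corners.
sweet potato only: max(7/4, 154/34) = 4.529 servings → $2.94.
strawberries only: max(7/3, 154/53) = 2.906 servings → $1.89.
banana only: max(7/4, 154/10) = 15.4 servings → $3.85.
sweet potato + strawberries: the both-tight solution has a negative serving — not a feasible corner.
sweet potato + banana: the both-tight solution has a negative serving — not a feasible corner.
strawberries + banana: the both-tight solution has a negative serving — not a feasible corner.
So the least-cost plan costs $1.89.

$1.89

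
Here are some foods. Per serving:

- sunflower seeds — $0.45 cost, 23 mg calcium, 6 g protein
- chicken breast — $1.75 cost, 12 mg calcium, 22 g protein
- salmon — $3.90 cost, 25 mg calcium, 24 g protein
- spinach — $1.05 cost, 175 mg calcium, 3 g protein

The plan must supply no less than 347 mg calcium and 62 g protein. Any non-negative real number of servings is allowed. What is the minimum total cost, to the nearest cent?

Two binding constraints pin down two serving amounts, so the optimal mix uses at most two foods. The candidates are each food alone (scaled to the tighter of calcium/protein) and each pair with both constraints tight.
sunflower seeds only: max(347/23, 62/6) = 15.09 servings → $6.79.
chicken breast only: max(347/12, 62/22) = 28.92 servings → $50.60.
salmon only: max(347/25, 62/24) = 13.88 servings → $54.13.
spinach only: max(347/175, 62/3) = 20.67 servings → $21.70.
sunflower seeds + chicken breast with both targets exact would need a negative amount; discard.
sunflower seeds + salmon with both targets exact would need a negative amount; discard.
sunflower seeds + spinach with both tight: 9.999 servings and 0.6687 servings → $5.20.
chicken breast + salmon: the both-tight solution has a negative serving — not a feasible corner.
chicken breast + spinach with both tight: 2.572 servings and 1.807 servings → $6.40.
salmon + spinach with both tight: 2.378 servings and 1.643 servings → $11.00.
So the least-cost plan costs $5.20.

$5.20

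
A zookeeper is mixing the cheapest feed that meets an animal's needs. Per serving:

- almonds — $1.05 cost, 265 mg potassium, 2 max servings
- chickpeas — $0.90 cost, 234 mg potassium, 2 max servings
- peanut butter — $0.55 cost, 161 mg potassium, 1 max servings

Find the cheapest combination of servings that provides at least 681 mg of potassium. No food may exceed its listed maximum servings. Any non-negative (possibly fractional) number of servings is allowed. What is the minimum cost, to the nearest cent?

Cost per mg of potassium: peanut butter $0.0034, chickpeas $0.0038, almonds $0.0040.
Take 1 serving of peanut butter: +161.0 mg potassium for $0.55 (total $0.55, still need 520.0 mg).
Take 2 servings of chickpeas: +468.0 mg potassium for $1.80 (total $2.35, still need 52.0 mg).
Take 0.1962 servings of almonds: +52.0 mg potassium for $0.21 (total $2.56, still need 0.0 mg).
Greedy by cheapest-per-mg is optimal for a single linear constraint, so the minimum cost is $2.56.

$2.56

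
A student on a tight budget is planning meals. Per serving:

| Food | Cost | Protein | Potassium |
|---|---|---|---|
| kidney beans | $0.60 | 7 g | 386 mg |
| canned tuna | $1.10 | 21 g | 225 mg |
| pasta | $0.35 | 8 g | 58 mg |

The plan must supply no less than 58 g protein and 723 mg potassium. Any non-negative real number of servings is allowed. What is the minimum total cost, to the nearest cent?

Two binding constraints pin down two serving amounts, so the optimal mix uses at most two foods. The candidates are each food alone (scaled to the tighter of protein/potassium) and each pair with both constraints tight.
kidney beans only: max(58/7, 723/386) = 8.286 servings → $4.97.
canned tuna only: max(58/21, 723/225) = 3.213 servings → $3.53.
pasta only: max(58/8, 723/58) = 12.47 servings → $4.36.
kidney beans + canned tuna with both tight: 0.3266 servings and 2.653 servings → $3.11.
kidney beans + pasta with both tight: 0.9023 servings and 6.46 servings → $2.80.
canned tuna + pasta: the both-tight solution has a negative serving — not a feasible corner.
So the least-cost plan costs $2.80.

$2.80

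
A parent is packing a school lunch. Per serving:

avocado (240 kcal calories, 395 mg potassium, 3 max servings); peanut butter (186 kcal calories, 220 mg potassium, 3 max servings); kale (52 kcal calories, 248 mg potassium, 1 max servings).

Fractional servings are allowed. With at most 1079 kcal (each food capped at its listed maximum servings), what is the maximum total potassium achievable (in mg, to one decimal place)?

Potassium per kcal: kale 4.769, avocado 1.646, peanut butter 1.183.
Take 1 serving of kale: uses 52 kcal, +248.0 mg potassium (running total 248.0 mg).
Take 3 servings of avocado: uses 720 kcal, +1185.0 mg potassium (running total 1433.0 mg).
Take 1.651 servings of peanut butter: uses 307 kcal, +363.1 mg potassium (running total 1796.1 mg).
Filling greedily by potassium-per-kcal is optimal for one linear limit, giving 1796.1 mg.

1796.1 mg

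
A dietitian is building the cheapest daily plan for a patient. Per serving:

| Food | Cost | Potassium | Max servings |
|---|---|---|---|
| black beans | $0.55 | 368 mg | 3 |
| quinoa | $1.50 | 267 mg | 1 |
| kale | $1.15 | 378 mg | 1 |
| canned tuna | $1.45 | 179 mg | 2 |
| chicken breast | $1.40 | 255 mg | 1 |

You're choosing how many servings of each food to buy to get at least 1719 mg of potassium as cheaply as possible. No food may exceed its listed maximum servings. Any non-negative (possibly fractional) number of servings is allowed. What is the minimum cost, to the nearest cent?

$4.10

Cost per mg of potassium: black beans $0.0015, kale $0.0030, chicken breast $0.0055, quinoa $0.0056, canned tuna $0.0081.
Take 3 servings of black beans: +1104.0 mg potassium for $1.65 (total $1.65, still need 615.0 mg).
Take 1 serving of kale: +378.0 mg potassium for $1.15 (total $2.80, still need 237.0 mg).
Take 0.9294 servings of chicken breast: +237.0 mg potassium for $1.30 (total $4.10, still need 0.0 mg).
Greedy by cheapest-per-mg is optimal for a single linear constraint, so the minimum cost is $4.10.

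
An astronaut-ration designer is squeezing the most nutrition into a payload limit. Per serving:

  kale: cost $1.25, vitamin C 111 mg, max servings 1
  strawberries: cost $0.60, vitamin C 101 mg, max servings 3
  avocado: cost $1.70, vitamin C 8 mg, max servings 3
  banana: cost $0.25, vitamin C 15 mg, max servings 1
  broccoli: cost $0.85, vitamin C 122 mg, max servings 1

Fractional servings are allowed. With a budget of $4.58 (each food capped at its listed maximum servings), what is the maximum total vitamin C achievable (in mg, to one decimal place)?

553.0 mg

Vitamin C per dollar: strawberries 168.3, broccoli 143.5, kale 88.8, banana 60, avocado 4.706.
Take 3 servings of strawberries: spends $1.80, +303.0 mg vitamin C (running total 303.0 mg).
Take 1 serving of broccoli: spends $0.85, +122.0 mg vitamin C (running total 425.0 mg).
Take 1 serving of kale: spends $1.25, +111.0 mg vitamin C (running total 536.0 mg).
Take 1 serving of banana: spends $0.25, +15.0 mg vitamin C (running total 551.0 mg).
Take 0.2529 servings of avocado: spends $0.43, +2.0 mg vitamin C (running total 553.0 mg).
Filling greedily by vitamin C-per-dollar is optimal for one linear limit, giving 553.0 mg.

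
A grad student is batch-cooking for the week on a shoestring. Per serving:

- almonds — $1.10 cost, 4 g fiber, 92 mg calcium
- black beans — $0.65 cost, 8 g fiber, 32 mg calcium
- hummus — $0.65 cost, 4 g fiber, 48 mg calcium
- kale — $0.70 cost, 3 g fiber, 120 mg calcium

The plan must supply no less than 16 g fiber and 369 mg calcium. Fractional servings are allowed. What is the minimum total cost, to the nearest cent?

$2.59

almonds only: max(16/4, 369/92) = 4.011 servings → $4.41.
black beans only: max(16/8, 369/32) = 11.53 servings → $7.50.
hummus only: max(16/4, 369/48) = 7.688 servings → $5.00.
kale only: max(16/3, 369/120) = 5.333 servings → $3.73.
almonds + black beans: the both-tight solution has a negative serving — not a feasible corner.
almonds + hummus: intersection lies outside the first quadrant.
almonds + kale with both tight: 3.985 servings and 0.01961 servings → $4.40.
black beans + hummus with both targets exact would need a negative amount; discard.
black beans + kale with both tight: 0.941 servings and 2.824 servings → $2.59.
hummus + kale with both tight: 2.42 servings and 2.107 servings → $3.05.
The minimum over all feasible corners is $2.59.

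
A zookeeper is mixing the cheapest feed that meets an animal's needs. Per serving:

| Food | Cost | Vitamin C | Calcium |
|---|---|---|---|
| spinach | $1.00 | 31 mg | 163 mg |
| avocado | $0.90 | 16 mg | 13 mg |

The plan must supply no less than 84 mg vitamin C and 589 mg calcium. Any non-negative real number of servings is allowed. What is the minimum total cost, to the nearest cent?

$3.61

Two binding constraints pin down two serving amounts, so the optimal mix uses at most two foods. The candidates are each food alone (scaled to the tighter of vitamin C/calcium) and each pair with both constraints tight.
spinach only: max(84/31, 589/163) = 3.613 servings → $3.61.
avocado only: max(84/16, 589/13) = 45.31 servings → $40.78.
spinach + avocado with both targets exact would need a negative amount; discard.
Cheapest feasible corner: $3.61.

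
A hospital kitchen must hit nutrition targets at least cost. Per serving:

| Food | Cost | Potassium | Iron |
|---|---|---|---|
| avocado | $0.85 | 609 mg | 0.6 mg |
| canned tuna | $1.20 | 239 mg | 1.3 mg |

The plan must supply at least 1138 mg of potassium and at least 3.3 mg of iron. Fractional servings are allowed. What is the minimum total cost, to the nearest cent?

$3.36

A basic optimal solution has at most two foods positive. Try each food alone and each pair with both targets met exactly.
avocado only: max(1138/609, 3.3/0.6) = 5.5 servings → $4.67.
canned tuna only: max(1138/239, 3.3/1.3) = 4.762 servings → $5.71.
avocado + canned tuna with both tight: 1.065 servings and 2.047 servings → $3.36.
So the least-cost plan costs $3.36.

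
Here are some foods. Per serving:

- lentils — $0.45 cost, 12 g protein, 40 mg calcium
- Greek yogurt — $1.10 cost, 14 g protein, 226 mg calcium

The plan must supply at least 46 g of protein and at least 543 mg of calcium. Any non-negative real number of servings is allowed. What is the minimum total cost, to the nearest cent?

Minimising a linear cost over {protein ≥ 46, calcium ≥ 543, servings ≥ 0} — the optimum is at a vertex, using one or two foods.
lentils only: max(46/12, 543/40) = 13.57 servings → $6.11.
Greek yogurt only: max(46/14, 543/226) = 3.286 servings → $3.61.
lentils + Greek yogurt with both tight: 1.298 servings and 2.173 servings → $2.97.
Cheapest feasible corner: $2.97.

$2.97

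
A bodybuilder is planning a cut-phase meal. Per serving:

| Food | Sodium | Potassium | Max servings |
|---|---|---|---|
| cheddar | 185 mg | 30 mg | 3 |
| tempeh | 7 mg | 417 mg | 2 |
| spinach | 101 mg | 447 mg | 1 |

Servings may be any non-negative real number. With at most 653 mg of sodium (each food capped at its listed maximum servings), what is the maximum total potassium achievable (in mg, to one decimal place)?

1368.2 mg

Potassium per mg sodium: tempeh 59.57, spinach 4.426, cheddar 0.1622.
Take 2 servings of tempeh: uses 14 mg sodium, +834.0 mg potassium (running total 834.0 mg).
Take 1 serving of spinach: uses 101 mg sodium, +447.0 mg potassium (running total 1281.0 mg).
Take 2.908 servings of cheddar: uses 538 mg sodium, +87.2 mg potassium (running total 1368.2 mg).
Filling greedily by potassium-per-mg sodium is optimal for one linear limit, giving 1368.2 mg.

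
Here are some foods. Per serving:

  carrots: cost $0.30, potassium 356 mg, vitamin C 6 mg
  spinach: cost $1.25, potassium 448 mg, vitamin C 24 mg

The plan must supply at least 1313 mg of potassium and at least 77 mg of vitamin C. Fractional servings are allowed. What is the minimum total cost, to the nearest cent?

$3.85

carrots only: max(1313/356, 77/6) = 12.83 servings → $3.85.
spinach only: max(1313/448, 77/24) = 3.208 servings → $4.01.
carrots + spinach: intersection lies outside the first quadrant.
Cheapest feasible corner: $3.85.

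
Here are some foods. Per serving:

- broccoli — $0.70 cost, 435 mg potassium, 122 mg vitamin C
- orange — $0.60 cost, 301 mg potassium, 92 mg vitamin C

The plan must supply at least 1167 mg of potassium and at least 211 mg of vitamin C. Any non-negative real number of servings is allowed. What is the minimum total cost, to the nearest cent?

A basic optimal solution has at most two foods positive. Try each food alone and each pair with both targets met exactly.
broccoli only: max(1167/435, 211/122) = 2.683 servings → $1.88.
orange only: max(1167/301, 211/92) = 3.877 servings → $2.33.
broccoli + orange: intersection lies outside the first quadrant.
So the least-cost plan costs $1.88.

$1.88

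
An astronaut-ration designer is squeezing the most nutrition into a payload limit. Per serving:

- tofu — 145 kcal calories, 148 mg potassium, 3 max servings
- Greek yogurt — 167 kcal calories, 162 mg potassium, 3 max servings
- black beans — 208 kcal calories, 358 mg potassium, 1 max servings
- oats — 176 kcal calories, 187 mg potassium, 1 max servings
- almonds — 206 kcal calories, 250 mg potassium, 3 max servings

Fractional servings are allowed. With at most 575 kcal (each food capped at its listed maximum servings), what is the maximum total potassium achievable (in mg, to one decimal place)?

Potassium per kcal: black beans 1.721, almonds 1.214, oats 1.062, tofu 1.021, Greek yogurt 0.9701.
Take 1 serving of black beans: uses 208 kcal, +358.0 mg potassium (running total 358.0 mg).
Take 1.782 servings of almonds: uses 367 kcal, +445.4 mg potassium (running total 803.4 mg).
Filling greedily by potassium-per-kcal is optimal for one linear limit, giving 803.4 mg.

803.4 mg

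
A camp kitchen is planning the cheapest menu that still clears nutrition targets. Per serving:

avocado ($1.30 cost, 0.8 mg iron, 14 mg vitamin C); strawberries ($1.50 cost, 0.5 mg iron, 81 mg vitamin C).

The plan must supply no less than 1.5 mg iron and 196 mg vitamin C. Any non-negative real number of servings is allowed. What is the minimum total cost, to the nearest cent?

This is a tiny linear program; its minimum lies at a vertex of the feasible set. List the vertices and price them.
avocado only: max(1.5/0.8, 196/14) = 14 servings → $18.20.
strawberries only: max(1.5/0.5, 196/81) = 3 servings → $4.50.
avocado + strawberries with both tight: 0.4066 servings and 2.349 servings → $4.05.
Cheapest feasible corner: $4.05.

$4.05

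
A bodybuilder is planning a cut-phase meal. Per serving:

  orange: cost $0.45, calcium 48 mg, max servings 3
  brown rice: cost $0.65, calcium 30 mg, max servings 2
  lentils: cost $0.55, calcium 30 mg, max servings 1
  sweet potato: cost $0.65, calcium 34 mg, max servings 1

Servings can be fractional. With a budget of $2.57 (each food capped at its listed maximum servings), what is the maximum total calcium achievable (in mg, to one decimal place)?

208.9 mg

Calcium per dollar: orange 106.7, lentils 54.55, sweet potato 52.31, brown rice 46.15.
Take 3 servings of orange: spends $1.35, +144.0 mg calcium (running total 144.0 mg).
Take 1 serving of lentils: spends $0.55, +30.0 mg calcium (running total 174.0 mg).
Take 1 serving of sweet potato: spends $0.65, +34.0 mg calcium (running total 208.0 mg).
Take 0.03077 servings of brown rice: spends $0.02, +0.9 mg calcium (running total 208.9 mg).
Filling greedily by calcium-per-dollar is optimal for one linear limit, giving 208.9 mg.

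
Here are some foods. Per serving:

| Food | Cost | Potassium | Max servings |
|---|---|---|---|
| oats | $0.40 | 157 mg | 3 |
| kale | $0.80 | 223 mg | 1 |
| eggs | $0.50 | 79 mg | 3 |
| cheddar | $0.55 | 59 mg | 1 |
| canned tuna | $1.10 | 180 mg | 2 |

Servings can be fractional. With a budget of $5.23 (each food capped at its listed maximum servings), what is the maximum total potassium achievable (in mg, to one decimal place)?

1216.7 mg

Potassium per dollar: oats 392.5, kale 278.8, canned tuna 163.6, eggs 158, cheddar 107.3.
Take 3 servings of oats: spends $1.20, +471.0 mg potassium (running total 471.0 mg).
Take 1 serving of kale: spends $0.80, +223.0 mg potassium (running total 694.0 mg).
Take 2 servings of canned tuna: spends $2.20, +360.0 mg potassium (running total 1054.0 mg).
Take 2.06 servings of eggs: spends $1.03, +162.7 mg potassium (running total 1216.7 mg).
Filling greedily by potassium-per-dollar is optimal for one linear limit, giving 1216.7 mg.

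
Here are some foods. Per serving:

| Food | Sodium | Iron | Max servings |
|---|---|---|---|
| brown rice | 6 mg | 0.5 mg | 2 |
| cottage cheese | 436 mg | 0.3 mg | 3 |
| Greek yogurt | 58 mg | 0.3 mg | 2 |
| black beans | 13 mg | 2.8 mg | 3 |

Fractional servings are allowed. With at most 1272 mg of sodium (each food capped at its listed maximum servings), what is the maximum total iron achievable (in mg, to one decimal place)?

Iron per mg sodium: black beans 0.2154, brown rice 0.08333, Greek yogurt 0.005172, cottage cheese 0.0006881.
Take 3 servings of black beans: uses 39 mg sodium, +8.4 mg iron (running total 8.4 mg).
Take 2 servings of brown rice: uses 12 mg sodium, +1.0 mg iron (running total 9.4 mg).
Take 2 servings of Greek yogurt: uses 116 mg sodium, +0.6 mg iron (running total 10.0 mg).
Take 2.534 servings of cottage cheese: uses 1105 mg sodium, +0.8 mg iron (running total 10.8 mg).
Greedy by best ratio exhausts the sodium allowance optimally: 10.8 mg.

10.8 mg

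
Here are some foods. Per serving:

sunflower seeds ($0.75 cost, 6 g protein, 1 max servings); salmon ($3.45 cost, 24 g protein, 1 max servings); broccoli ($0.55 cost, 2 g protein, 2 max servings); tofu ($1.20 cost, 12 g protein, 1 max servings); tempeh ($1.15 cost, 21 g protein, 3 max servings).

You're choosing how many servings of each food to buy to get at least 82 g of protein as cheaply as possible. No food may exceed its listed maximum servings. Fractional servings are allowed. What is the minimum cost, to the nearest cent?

Cost per g of protein: tempeh $0.0548, tofu $0.1000, sunflower seeds $0.1250, salmon $0.1437, broccoli $0.2750.
Take 3 servings of tempeh: +63.0 g protein for $3.45 (total $3.45, still need 19.0 g).
Take 1 serving of tofu: +12.0 g protein for $1.20 (total $4.65, still need 7.0 g).
Take 1 serving of sunflower seeds: +6.0 g protein for $0.75 (total $5.40, still need 1.0 g).
Take 0.04167 servings of salmon: +1.0 g protein for $0.14 (total $5.54, still need 0.0 g).
Filling from the cheapest source first is optimal under one linear minimum: $5.54.

$5.54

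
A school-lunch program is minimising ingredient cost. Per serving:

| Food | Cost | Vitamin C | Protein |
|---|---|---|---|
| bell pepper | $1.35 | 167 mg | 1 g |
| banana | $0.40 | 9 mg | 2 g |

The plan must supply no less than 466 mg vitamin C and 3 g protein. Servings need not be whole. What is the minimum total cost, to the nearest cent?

$3.80

Compare the cost at each extreme point of the feasible region.
bell pepper only: max(466/167, 3/1) = 3 servings → $4.05.
banana only: max(466/9, 3/2) = 51.78 servings → $20.71.
bell pepper + banana with both tight: 2.785 servings and 0.1077 servings → $3.80.
The minimum over all feasible corners is $3.80.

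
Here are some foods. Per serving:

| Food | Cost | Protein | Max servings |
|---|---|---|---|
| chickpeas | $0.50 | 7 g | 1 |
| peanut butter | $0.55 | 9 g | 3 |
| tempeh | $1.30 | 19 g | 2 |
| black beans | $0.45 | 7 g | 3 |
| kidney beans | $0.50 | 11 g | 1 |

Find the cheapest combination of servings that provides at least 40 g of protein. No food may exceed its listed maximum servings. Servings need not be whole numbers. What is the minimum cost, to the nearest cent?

$2.28

Cost per g of protein: kidney beans $0.0455, peanut butter $0.0611, black beans $0.0643, tempeh $0.0684, chickpeas $0.0714.
Take 1 serving of kidney beans: +11.0 g protein for $0.50 (total $0.50, still need 29.0 g).
Take 3 servings of peanut butter: +27.0 g protein for $1.65 (total $2.15, still need 2.0 g).
Take 0.2857 servings of black beans: +2.0 g protein for $0.13 (total $2.28, still need 0.0 g).
Greedy by cheapest-per-g is optimal for a single linear constraint, so the minimum cost is $2.28.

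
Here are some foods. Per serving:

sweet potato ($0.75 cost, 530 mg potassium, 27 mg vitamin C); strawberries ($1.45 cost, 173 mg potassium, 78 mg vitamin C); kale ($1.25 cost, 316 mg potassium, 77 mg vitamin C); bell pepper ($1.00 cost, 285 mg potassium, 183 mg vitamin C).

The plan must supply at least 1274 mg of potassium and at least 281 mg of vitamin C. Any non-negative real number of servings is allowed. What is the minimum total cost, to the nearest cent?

The cheapest plan sits at a corner of the feasible region — with two constraints it uses at most two foods.
sweet potato only: max(1274/530, 281/27) = 10.41 servings → $7.81.
strawberries only: max(1274/173, 281/78) = 7.364 servings → $10.68.
kale only: max(1274/316, 281/77) = 4.032 servings → $5.04.
bell pepper only: max(1274/285, 281/183) = 4.47 servings → $4.47.
sweet potato + strawberries with both tight: 1.384 servings and 3.123 servings → $5.57.
sweet potato + kale with both tight: 0.2882 servings and 3.548 servings → $4.65.
sweet potato + bell pepper with both tight: 1.714 servings and 1.283 servings → $2.57.
strawberries + kale: the both-tight solution has a negative serving — not a feasible corner.
strawberries + bell pepper with both targets exact would need a negative amount; discard.
kale + bell pepper: intersection lies outside the first quadrant.
So the least-cost plan costs $2.57.

$2.57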